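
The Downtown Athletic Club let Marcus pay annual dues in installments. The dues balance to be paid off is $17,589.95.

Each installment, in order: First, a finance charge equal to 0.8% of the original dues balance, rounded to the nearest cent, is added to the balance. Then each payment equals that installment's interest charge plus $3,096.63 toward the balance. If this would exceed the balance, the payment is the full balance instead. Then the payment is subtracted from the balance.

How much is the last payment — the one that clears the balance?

Installment 1: opening $17,589.95; interest $140.72 → $17,730.67; payment $3,237.35; balance $14,493.32
Installment 2: opening $14,493.32; interest $140.72 → $14,634.04; payment $3,237.35; balance $11,396.69
Installment 3: opening $11,396.69; interest $140.72 → $11,537.41; payment $3,237.35; balance $8,300.06
Installment 4: opening $8,300.06; interest $140.72 → $8,440.78; payment $3,237.35; balance $5,203.43
Installment 5: opening $5,203.43; interest $140.72 → $5,344.15; payment $3,237.35; balance $2,106.80
Installment 6: opening $2,106.80; interest $140.72 → $2,247.52; payment $2,247.52; balance $0.00

$2,247.52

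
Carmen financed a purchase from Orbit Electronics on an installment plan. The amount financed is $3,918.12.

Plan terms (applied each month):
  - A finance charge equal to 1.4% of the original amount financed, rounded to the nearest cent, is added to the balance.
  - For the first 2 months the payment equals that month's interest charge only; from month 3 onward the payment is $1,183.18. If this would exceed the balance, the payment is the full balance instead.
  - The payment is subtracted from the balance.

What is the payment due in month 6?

$587.98

Month 1: opening $3,918.12; interest $54.85 → $3,972.97; payment $54.85; balance $3,918.12
Month 2: opening $3,918.12; interest $54.85 → $3,972.97; payment $54.85; balance $3,918.12
Month 3: opening $3,918.12; interest $54.85 → $3,972.97; payment $1,183.18; balance $2,789.79
Month 4: opening $2,789.79; interest $54.85 → $2,844.64; payment $1,183.18; balance $1,661.46
Month 5: opening $1,661.46; interest $54.85 → $1,716.31; payment $1,183.18; balance $533.13
Month 6: opening $533.13; interest $54.85 → $587.98; payment $587.98; balance $0.00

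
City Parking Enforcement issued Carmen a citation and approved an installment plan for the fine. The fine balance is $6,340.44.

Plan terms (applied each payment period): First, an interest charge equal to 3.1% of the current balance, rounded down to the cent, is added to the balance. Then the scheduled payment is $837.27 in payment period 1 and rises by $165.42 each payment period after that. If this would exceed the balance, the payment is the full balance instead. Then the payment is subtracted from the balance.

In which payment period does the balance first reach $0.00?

6

Payment period 1: $6,340.44 +$196.55 interest = $6,536.99; pay $837.27 → $5,699.72
Payment period 2: $5,699.72 +$176.69 interest = $5,876.41; pay $1,002.69 → $4,873.72
Payment period 3: $4,873.72 +$151.08 interest = $5,024.80; pay $1,168.11 → $3,856.69
Payment period 4: $3,856.69 +$119.55 interest = $3,976.24; pay $1,333.53 → $2,642.71
Payment period 5: $2,642.71 +$81.92 interest = $2,724.63; pay $1,498.95 → $1,225.68
Payment period 6: $1,225.68 +$37.99 interest = $1,263.67; pay $1,263.67 → $0.00
Balance reaches $0.00 in payment period 6.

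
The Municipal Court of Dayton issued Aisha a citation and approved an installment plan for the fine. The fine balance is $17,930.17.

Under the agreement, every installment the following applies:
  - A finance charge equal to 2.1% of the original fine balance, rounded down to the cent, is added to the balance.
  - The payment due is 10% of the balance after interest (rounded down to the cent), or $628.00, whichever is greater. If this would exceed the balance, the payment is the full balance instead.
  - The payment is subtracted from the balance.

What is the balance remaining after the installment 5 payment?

$11,975.34

Installment 1: opening $17,930.17; interest $376.53 → $18,306.70; payment $1,830.67; balance $16,476.03
Installment 2: opening $16,476.03; interest $376.53 → $16,852.56; payment $1,685.25; balance $15,167.31
Installment 3: opening $15,167.31; interest $376.53 → $15,543.84; payment $1,554.38; balance $13,989.46
Installment 4: opening $13,989.46; interest $376.53 → $14,365.99; payment $1,436.59; balance $12,929.40
Installment 5: opening $12,929.40; interest $376.53 → $13,305.93; payment $1,330.59; balance $11,975.34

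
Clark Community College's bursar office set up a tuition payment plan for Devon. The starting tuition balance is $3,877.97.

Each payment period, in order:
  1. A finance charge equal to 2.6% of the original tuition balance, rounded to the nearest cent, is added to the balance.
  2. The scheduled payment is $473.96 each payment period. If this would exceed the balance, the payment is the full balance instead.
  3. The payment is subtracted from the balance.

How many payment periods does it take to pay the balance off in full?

11

Payment period 1: $3,877.97 +$100.83 interest = $3,978.80; pay $473.96 → $3,504.84
Payment period 2: $3,504.84 +$100.83 interest = $3,605.67; pay $473.96 → $3,131.71
Payment period 3: $3,131.71 +$100.83 interest = $3,232.54; pay $473.96 → $2,758.58
Payment period 4: $2,758.58 +$100.83 interest = $2,859.41; pay $473.96 → $2,385.45
Payment period 5: $2,385.45 +$100.83 interest = $2,486.28; pay $473.96 → $2,012.32
Payment period 6: $2,012.32 +$100.83 interest = $2,113.15; pay $473.96 → $1,639.19
Payment period 7: $1,639.19 +$100.83 interest = $1,740.02; pay $473.96 → $1,266.06
Payment period 8: $1,266.06 +$100.83 interest = $1,366.89; pay $473.96 → $892.93
Payment period 9: $892.93 +$100.83 interest = $993.76; pay $473.96 → $519.80
Payment period 10: $519.80 +$100.83 interest = $620.63; pay $473.96 → $146.67
Payment period 11: $146.67 +$100.83 interest = $247.50; pay $247.50 → $0.00
Balance reaches $0.00 in payment period 11.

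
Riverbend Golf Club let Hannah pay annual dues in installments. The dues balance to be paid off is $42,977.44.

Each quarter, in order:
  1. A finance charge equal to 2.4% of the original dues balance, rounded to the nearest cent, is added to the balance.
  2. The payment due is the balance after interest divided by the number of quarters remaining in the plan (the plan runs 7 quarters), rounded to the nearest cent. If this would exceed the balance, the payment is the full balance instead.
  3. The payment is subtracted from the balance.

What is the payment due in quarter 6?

# | Opening | Interest | Payment | End bal
1 | $42,977.44 | $1,031.46 | $6,286.99 | $37,721.91
2 | $37,721.91 | $1,031.46 | $6,458.90 | $32,294.47
3 | $32,294.47 | $1,031.46 | $6,665.19 | $26,660.74
4 | $26,660.74 | $1,031.46 | $6,923.05 | $20,769.15
5 | $20,769.15 | $1,031.46 | $7,266.87 | $14,533.74
6 | $14,533.74 | $1,031.46 | $7,782.60 | $7,782.60

$7,782.60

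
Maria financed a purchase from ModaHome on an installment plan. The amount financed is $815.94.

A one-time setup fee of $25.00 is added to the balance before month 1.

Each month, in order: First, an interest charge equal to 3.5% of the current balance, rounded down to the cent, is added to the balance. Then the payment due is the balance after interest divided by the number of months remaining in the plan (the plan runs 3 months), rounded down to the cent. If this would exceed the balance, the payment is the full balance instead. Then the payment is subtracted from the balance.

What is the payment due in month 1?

# | Opening | Interest | Payment | End bal
1 | $840.94 | $29.43 | $290.12 | $580.25

$290.12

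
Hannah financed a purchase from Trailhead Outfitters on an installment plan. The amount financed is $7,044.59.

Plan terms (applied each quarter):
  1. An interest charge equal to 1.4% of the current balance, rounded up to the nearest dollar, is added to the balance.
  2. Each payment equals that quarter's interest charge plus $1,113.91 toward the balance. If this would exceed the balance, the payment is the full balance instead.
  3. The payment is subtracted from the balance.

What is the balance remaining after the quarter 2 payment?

$4,816.77

Quarter 1: $7,044.59 +$99.00 interest = $7,143.59; pay $1,212.91 → $5,930.68
Quarter 2: $5,930.68 +$84.00 interest = $6,014.68; pay $1,197.91 → $4,816.77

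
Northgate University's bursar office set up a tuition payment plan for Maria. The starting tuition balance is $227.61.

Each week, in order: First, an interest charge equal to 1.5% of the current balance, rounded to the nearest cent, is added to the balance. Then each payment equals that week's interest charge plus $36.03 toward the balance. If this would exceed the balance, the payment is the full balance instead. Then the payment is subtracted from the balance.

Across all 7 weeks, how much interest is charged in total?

$12.53

Week 1: opening $227.61; interest $3.41 → $231.02; payment $39.44; balance $191.58
Week 2: opening $191.58; interest $2.87 → $194.45; payment $38.90; balance $155.55
Week 3: opening $155.55; interest $2.33 → $157.88; payment $38.36; balance $119.52
Week 4: opening $119.52; interest $1.79 → $121.31; payment $37.82; balance $83.49
Week 5: opening $83.49; interest $1.25 → $84.74; payment $37.28; balance $47.46
Week 6: opening $47.46; interest $0.71 → $48.17; payment $36.74; balance $11.43
Week 7: opening $11.43; interest $0.17 → $11.60; payment $11.60; balance $0.00
Total interest: $3.41 + $2.87 + $2.33 + $1.79 + $1.25 + $0.71 + $0.17 = $12.53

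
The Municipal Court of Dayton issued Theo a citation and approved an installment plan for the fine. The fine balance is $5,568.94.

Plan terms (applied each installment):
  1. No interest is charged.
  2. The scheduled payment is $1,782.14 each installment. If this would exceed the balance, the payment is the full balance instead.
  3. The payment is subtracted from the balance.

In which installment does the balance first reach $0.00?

4

Installment 1: $5,568.94 − $1,782.14 → $3,786.80
Installment 2: $3,786.80 − $1,782.14 → $2,004.66
Installment 3: $2,004.66 − $1,782.14 → $222.52
Installment 4: $222.52 − $222.52 → $0.00
Balance reaches $0.00 in installment 4.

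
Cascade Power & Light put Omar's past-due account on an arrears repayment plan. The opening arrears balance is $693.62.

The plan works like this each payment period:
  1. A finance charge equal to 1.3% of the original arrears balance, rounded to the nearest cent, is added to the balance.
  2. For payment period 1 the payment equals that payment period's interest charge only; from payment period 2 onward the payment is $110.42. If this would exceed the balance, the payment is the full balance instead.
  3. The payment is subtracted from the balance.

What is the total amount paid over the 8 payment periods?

$765.78

Payment period 1: $693.62 +$9.02 interest = $702.64; pay $9.02 → $693.62
Payment period 2: $693.62 +$9.02 interest = $702.64; pay $110.42 → $592.22
Payment period 3: $592.22 +$9.02 interest = $601.24; pay $110.42 → $490.82
Payment period 4: $490.82 +$9.02 interest = $499.84; pay $110.42 → $389.42
Payment period 5: $389.42 +$9.02 interest = $398.44; pay $110.42 → $288.02
Payment period 6: $288.02 +$9.02 interest = $297.04; pay $110.42 → $186.62
Payment period 7: $186.62 +$9.02 interest = $195.64; pay $110.42 → $85.22
Payment period 8: $85.22 +$9.02 interest = $94.24; pay $94.24 → $0.00
Total paid: $765.78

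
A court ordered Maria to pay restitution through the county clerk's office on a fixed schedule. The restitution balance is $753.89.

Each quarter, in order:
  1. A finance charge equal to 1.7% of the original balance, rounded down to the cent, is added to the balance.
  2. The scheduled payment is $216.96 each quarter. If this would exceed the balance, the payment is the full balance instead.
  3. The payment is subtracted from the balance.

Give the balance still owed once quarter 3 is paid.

$141.44

Quarter 1: $753.89 +$12.81 interest = $766.70; pay $216.96 → $549.74
Quarter 2: $549.74 +$12.81 interest = $562.55; pay $216.96 → $345.59
Quarter 3: $345.59 +$12.81 interest = $358.40; pay $216.96 → $141.44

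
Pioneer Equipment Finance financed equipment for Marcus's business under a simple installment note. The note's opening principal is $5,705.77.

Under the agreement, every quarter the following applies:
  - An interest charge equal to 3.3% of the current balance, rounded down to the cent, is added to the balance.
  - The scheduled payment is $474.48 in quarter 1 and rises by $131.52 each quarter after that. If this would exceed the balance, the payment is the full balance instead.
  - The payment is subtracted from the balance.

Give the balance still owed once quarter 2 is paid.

$4,992.42

Quarter 1: $5,705.77 +$188.29 interest = $5,894.06; pay $474.48 → $5,419.58
Quarter 2: $5,419.58 +$178.84 interest = $5,598.42; pay $606.00 → $4,992.42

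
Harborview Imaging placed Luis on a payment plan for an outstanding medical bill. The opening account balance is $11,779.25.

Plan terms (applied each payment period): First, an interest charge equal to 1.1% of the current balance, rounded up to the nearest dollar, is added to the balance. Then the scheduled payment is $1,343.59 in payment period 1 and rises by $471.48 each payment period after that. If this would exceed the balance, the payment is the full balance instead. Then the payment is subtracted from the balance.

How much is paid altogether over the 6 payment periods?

# | Opening | Interest | Payment | End bal
1 | $11,779.25 | $130.00 | $1,343.59 | $10,565.66
2 | $10,565.66 | $117.00 | $1,815.07 | $8,867.59
3 | $8,867.59 | $98.00 | $2,286.55 | $6,679.04
4 | $6,679.04 | $74.00 | $2,758.03 | $3,995.01
5 | $3,995.01 | $44.00 | $3,229.51 | $809.50
6 | $809.50 | $9.00 | $818.50 | $0.00
Total paid: $12,251.25

$12,251.25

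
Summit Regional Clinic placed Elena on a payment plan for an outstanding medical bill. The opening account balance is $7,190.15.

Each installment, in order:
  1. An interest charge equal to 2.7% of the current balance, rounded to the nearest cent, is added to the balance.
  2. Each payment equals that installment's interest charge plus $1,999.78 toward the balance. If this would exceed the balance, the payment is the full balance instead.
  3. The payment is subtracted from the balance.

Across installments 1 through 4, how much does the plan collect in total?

Installment 1: opening $7,190.15; interest $194.13 → $7,384.28; payment $2,193.91; balance $5,190.37
Installment 2: opening $5,190.37; interest $140.14 → $5,330.51; payment $2,139.92; balance $3,190.59
Installment 3: opening $3,190.59; interest $86.15 → $3,276.74; payment $2,085.93; balance $1,190.81
Installment 4: opening $1,190.81; interest $32.15 → $1,222.96; payment $1,222.96; balance $0.00
Total paid: $7,642.72

$7,642.72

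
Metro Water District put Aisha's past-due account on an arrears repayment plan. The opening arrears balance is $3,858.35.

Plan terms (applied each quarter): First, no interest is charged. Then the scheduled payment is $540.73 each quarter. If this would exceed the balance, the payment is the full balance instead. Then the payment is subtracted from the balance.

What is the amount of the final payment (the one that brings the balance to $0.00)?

$73.24

Quarter 1: $3,858.35 − $540.73 → $3,317.62
Quarter 2: $3,317.62 − $540.73 → $2,776.89
Quarter 3: $2,776.89 − $540.73 → $2,236.16
Quarter 4: $2,236.16 − $540.73 → $1,695.43
Quarter 5: $1,695.43 − $540.73 → $1,154.70
Quarter 6: $1,154.70 − $540.73 → $613.97
Quarter 7: $613.97 − $540.73 → $73.24
Quarter 8: $73.24 − $73.24 → $0.00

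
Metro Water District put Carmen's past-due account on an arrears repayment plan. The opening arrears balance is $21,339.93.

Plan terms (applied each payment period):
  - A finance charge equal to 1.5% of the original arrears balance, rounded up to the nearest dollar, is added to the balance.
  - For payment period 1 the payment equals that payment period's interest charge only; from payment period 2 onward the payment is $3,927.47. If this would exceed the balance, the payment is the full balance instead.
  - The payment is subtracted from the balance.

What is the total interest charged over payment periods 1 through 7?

$2,247.00

Payment period 1: opening $21,339.93; interest $321.00 → $21,660.93; payment $321.00; balance $21,339.93
Payment period 2: opening $21,339.93; interest $321.00 → $21,660.93; payment $3,927.47; balance $17,733.46
Payment period 3: opening $17,733.46; interest $321.00 → $18,054.46; payment $3,927.47; balance $14,126.99
Payment period 4: opening $14,126.99; interest $321.00 → $14,447.99; payment $3,927.47; balance $10,520.52
Payment period 5: opening $10,520.52; interest $321.00 → $10,841.52; payment $3,927.47; balance $6,914.05
Payment period 6: opening $6,914.05; interest $321.00 → $7,235.05; payment $3,927.47; balance $3,307.58
Payment period 7: opening $3,307.58; interest $321.00 → $3,628.58; payment $3,628.58; balance $0.00
Total interest: $321.00 + $321.00 + $321.00 + $321.00 + $321.00 + $321.00 + $321.00 = $2,247.00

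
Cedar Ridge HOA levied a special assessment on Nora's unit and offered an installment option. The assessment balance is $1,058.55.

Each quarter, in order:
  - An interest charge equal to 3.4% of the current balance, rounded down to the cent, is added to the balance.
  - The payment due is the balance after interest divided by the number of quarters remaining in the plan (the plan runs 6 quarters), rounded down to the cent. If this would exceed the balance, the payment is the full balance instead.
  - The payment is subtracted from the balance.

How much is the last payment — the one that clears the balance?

Quarter 1: $1,058.55 +$35.99 interest = $1,094.54; pay $182.42 → $912.12
Quarter 2: $912.12 +$31.01 interest = $943.13; pay $188.62 → $754.51
Quarter 3: $754.51 +$25.65 interest = $780.16; pay $195.04 → $585.12
Quarter 4: $585.12 +$19.89 interest = $605.01; pay $201.67 → $403.34
Quarter 5: $403.34 +$13.71 interest = $417.05; pay $208.52 → $208.53
Quarter 6: $208.53 +$7.09 interest = $215.62; pay $215.62 → $0.00

$215.62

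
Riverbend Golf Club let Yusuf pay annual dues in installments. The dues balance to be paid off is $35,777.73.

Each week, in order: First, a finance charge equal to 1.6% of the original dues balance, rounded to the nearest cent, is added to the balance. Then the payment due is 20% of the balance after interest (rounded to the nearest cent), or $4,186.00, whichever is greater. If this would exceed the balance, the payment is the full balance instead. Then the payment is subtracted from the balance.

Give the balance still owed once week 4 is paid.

$15,822.04

Week 1: $35,777.73 +$572.44 interest = $36,350.17; pay $7,270.03 → $29,080.14
Week 2: $29,080.14 +$572.44 interest = $29,652.58; pay $5,930.52 → $23,722.06
Week 3: $23,722.06 +$572.44 interest = $24,294.50; pay $4,858.90 → $19,435.60
Week 4: $19,435.60 +$572.44 interest = $20,008.04; pay $4,186.00 → $15,822.04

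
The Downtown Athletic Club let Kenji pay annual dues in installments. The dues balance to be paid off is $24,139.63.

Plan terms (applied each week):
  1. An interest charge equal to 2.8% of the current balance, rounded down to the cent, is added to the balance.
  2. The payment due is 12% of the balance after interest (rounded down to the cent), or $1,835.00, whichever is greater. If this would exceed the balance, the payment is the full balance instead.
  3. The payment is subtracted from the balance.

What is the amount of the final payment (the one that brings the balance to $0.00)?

# | Opening | Interest | Payment | End bal
1 | $24,139.63 | $675.90 | $2,977.86 | $21,837.67
2 | $21,837.67 | $611.45 | $2,693.89 | $19,755.23
3 | $19,755.23 | $553.14 | $2,437.00 | $17,871.37
4 | $17,871.37 | $500.39 | $2,204.61 | $16,167.15
5 | $16,167.15 | $452.68 | $1,994.37 | $14,625.46
6 | $14,625.46 | $409.51 | $1,835.00 | $13,199.97
7 | $13,199.97 | $369.59 | $1,835.00 | $11,734.56
8 | $11,734.56 | $328.56 | $1,835.00 | $10,228.12
9 | $10,228.12 | $286.38 | $1,835.00 | $8,679.50
10 | $8,679.50 | $243.02 | $1,835.00 | $7,087.52
11 | $7,087.52 | $198.45 | $1,835.00 | $5,450.97
12 | $5,450.97 | $152.62 | $1,835.00 | $3,768.59
13 | $3,768.59 | $105.52 | $1,835.00 | $2,039.11
14 | $2,039.11 | $57.09 | $1,835.00 | $261.20
15 | $261.20 | $7.31 | $268.51 | $0.00

$268.51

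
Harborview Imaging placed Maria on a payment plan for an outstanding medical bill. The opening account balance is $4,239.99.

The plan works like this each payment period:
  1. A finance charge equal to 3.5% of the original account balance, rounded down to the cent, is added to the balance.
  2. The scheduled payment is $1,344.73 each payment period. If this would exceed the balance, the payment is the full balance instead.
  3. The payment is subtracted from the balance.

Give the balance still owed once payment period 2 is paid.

$1,847.31

# | Opening | Interest | Payment | End bal
1 | $4,239.99 | $148.39 | $1,344.73 | $3,043.65
2 | $3,043.65 | $148.39 | $1,344.73 | $1,847.31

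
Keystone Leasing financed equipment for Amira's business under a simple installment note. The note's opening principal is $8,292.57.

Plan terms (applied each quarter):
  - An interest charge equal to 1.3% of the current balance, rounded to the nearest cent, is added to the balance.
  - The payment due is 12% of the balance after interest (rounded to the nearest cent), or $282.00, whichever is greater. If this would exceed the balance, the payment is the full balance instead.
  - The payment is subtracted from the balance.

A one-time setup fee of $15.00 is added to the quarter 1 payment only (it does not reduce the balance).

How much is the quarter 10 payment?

$358.35

Quarter 1: opening $8,292.57; interest $107.80 → $8,400.37; payment $1,008.04 (+ $15.00 fee); balance $7,392.33
Quarter 2: opening $7,392.33; interest $96.10 → $7,488.43; payment $898.61; balance $6,589.82
Quarter 3: opening $6,589.82; interest $85.67 → $6,675.49; payment $801.06; balance $5,874.43
Quarter 4: opening $5,874.43; interest $76.37 → $5,950.80; payment $714.10; balance $5,236.70
Quarter 5: opening $5,236.70; interest $68.08 → $5,304.78; payment $636.57; balance $4,668.21
Quarter 6: opening $4,668.21; interest $60.69 → $4,728.90; payment $567.47; balance $4,161.43
Quarter 7: opening $4,161.43; interest $54.10 → $4,215.53; payment $505.86; balance $3,709.67
Quarter 8: opening $3,709.67; interest $48.23 → $3,757.90; payment $450.95; balance $3,306.95
Quarter 9: opening $3,306.95; interest $42.99 → $3,349.94; payment $401.99; balance $2,947.95
Quarter 10: opening $2,947.95; interest $38.32 → $2,986.27; payment $358.35; balance $2,627.92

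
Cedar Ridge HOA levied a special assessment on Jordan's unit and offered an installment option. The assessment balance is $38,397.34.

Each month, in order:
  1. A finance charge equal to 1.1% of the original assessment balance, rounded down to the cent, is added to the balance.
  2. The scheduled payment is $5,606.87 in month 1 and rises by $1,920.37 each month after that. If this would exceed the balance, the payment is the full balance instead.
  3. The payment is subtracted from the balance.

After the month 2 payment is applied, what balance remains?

$26,107.97

Month 1: opening $38,397.34; interest $422.37 → $38,819.71; payment $5,606.87; balance $33,212.84
Month 2: opening $33,212.84; interest $422.37 → $33,635.21; payment $7,527.24; balance $26,107.97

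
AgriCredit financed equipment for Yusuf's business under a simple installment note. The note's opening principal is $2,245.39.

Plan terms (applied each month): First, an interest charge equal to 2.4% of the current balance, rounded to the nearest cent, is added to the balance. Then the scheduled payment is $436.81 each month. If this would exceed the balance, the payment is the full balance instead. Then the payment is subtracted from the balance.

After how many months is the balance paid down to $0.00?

Month 1: $2,245.39 +$53.89 interest = $2,299.28; pay $436.81 → $1,862.47
Month 2: $1,862.47 +$44.70 interest = $1,907.17; pay $436.81 → $1,470.36
Month 3: $1,470.36 +$35.29 interest = $1,505.65; pay $436.81 → $1,068.84
Month 4: $1,068.84 +$25.65 interest = $1,094.49; pay $436.81 → $657.68
Month 5: $657.68 +$15.78 interest = $673.46; pay $436.81 → $236.65
Month 6: $236.65 +$5.68 interest = $242.33; pay $242.33 → $0.00
Balance reaches $0.00 in month 6.

6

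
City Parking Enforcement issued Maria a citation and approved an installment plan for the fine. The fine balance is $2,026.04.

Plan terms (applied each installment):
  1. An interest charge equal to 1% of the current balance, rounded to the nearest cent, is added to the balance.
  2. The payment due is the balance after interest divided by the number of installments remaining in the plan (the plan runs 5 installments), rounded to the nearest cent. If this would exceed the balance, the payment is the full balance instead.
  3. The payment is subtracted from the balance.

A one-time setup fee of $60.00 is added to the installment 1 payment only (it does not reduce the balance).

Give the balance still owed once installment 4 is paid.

Installment 1: opening $2,026.04; interest $20.26 → $2,046.30; payment $409.26 (+ $60.00 fee); balance $1,637.04
Installment 2: opening $1,637.04; interest $16.37 → $1,653.41; payment $413.35; balance $1,240.06
Installment 3: opening $1,240.06; interest $12.40 → $1,252.46; payment $417.49; balance $834.97
Installment 4: opening $834.97; interest $8.35 → $843.32; payment $421.66; balance $421.66

$421.66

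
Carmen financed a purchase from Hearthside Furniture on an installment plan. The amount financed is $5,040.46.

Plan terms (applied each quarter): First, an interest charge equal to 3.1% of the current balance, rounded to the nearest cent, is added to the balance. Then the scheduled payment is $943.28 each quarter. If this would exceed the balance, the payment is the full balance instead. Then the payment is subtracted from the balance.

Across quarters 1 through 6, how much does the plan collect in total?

$5,596.53

Quarter 1: $5,040.46 +$156.25 interest = $5,196.71; pay $943.28 → $4,253.43
Quarter 2: $4,253.43 +$131.86 interest = $4,385.29; pay $943.28 → $3,442.01
Quarter 3: $3,442.01 +$106.70 interest = $3,548.71; pay $943.28 → $2,605.43
Quarter 4: $2,605.43 +$80.77 interest = $2,686.20; pay $943.28 → $1,742.92
Quarter 5: $1,742.92 +$54.03 interest = $1,796.95; pay $943.28 → $853.67
Quarter 6: $853.67 +$26.46 interest = $880.13; pay $880.13 → $0.00
Total paid: $5,596.53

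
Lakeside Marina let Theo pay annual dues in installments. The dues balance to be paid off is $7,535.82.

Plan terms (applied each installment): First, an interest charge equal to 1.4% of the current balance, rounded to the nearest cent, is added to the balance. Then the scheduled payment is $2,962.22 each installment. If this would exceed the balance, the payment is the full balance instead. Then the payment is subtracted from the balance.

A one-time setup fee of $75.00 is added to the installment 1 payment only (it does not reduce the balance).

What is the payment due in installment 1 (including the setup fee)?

Installment 1: opening $7,535.82; interest $105.50 → $7,641.32; payment $2,962.22 (+ $75.00 fee); balance $4,679.10

$3,037.22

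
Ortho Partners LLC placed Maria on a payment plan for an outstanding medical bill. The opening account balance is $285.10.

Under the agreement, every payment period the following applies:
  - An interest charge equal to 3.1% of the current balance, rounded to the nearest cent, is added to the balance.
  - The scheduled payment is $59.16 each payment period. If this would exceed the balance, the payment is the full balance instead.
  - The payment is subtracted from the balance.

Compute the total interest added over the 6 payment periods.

Payment period 1: opening $285.10; interest $8.84 → $293.94; payment $59.16; balance $234.78
Payment period 2: opening $234.78; interest $7.28 → $242.06; payment $59.16; balance $182.90
Payment period 3: opening $182.90; interest $5.67 → $188.57; payment $59.16; balance $129.41
Payment period 4: opening $129.41; interest $4.01 → $133.42; payment $59.16; balance $74.26
Payment period 5: opening $74.26; interest $2.30 → $76.56; payment $59.16; balance $17.40
Payment period 6: opening $17.40; interest $0.54 → $17.94; payment $17.94; balance $0.00
Total interest: $8.84 + $7.28 + $5.67 + $4.01 + $2.30 + $0.54 = $28.64

$28.64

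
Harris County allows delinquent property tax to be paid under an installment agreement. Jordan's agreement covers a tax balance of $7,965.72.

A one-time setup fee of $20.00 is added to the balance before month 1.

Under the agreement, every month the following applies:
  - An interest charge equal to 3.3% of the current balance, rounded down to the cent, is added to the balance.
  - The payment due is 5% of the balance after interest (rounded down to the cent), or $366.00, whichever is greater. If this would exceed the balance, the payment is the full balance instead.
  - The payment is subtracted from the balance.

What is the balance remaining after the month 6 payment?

$7,132.76

Month 1: opening $7,985.72; interest $263.52 → $8,249.24; payment $412.46; balance $7,836.78
Month 2: opening $7,836.78; interest $258.61 → $8,095.39; payment $404.76; balance $7,690.63
Month 3: opening $7,690.63; interest $253.79 → $7,944.42; payment $397.22; balance $7,547.20
Month 4: opening $7,547.20; interest $249.05 → $7,796.25; payment $389.81; balance $7,406.44
Month 5: opening $7,406.44; interest $244.41 → $7,650.85; payment $382.54; balance $7,268.31
Month 6: opening $7,268.31; interest $239.85 → $7,508.16; payment $375.40; balance $7,132.76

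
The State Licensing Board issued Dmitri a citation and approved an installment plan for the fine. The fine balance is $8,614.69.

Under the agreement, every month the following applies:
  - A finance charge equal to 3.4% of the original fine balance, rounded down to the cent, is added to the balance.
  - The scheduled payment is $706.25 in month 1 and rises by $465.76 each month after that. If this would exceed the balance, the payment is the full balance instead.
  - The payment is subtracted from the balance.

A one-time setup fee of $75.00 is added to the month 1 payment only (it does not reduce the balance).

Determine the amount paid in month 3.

$1,637.77

Month 1: $8,614.69 +$292.89 interest = $8,907.58; pay $706.25 (+ $75.00 fee) → $8,201.33
Month 2: $8,201.33 +$292.89 interest = $8,494.22; pay $1,172.01 → $7,322.21
Month 3: $7,322.21 +$292.89 interest = $7,615.10; pay $1,637.77 → $5,977.33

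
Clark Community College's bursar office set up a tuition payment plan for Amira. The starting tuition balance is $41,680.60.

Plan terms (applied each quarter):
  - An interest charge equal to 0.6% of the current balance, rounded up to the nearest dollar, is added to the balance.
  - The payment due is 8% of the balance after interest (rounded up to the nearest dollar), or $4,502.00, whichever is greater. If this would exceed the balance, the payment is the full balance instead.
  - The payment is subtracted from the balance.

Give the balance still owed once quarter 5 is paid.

Quarter 1: opening $41,680.60; interest $251.00 → $41,931.60; payment $4,502.00; balance $37,429.60
Quarter 2: opening $37,429.60; interest $225.00 → $37,654.60; payment $4,502.00; balance $33,152.60
Quarter 3: opening $33,152.60; interest $199.00 → $33,351.60; payment $4,502.00; balance $28,849.60
Quarter 4: opening $28,849.60; interest $174.00 → $29,023.60; payment $4,502.00; balance $24,521.60
Quarter 5: opening $24,521.60; interest $148.00 → $24,669.60; payment $4,502.00; balance $20,167.60

$20,167.60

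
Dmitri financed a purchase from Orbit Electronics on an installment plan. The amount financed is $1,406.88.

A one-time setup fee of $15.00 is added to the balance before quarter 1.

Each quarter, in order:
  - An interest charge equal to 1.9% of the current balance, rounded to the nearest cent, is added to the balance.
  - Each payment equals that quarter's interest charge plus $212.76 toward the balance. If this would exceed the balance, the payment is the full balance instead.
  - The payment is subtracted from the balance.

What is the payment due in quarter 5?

Quarter 1: $1,421.88 +$27.02 interest = $1,448.90; pay $239.78 → $1,209.12
Quarter 2: $1,209.12 +$22.97 interest = $1,232.09; pay $235.73 → $996.36
Quarter 3: $996.36 +$18.93 interest = $1,015.29; pay $231.69 → $783.60
Quarter 4: $783.60 +$14.89 interest = $798.49; pay $227.65 → $570.84
Quarter 5: $570.84 +$10.85 interest = $581.69; pay $223.61 → $358.08

$223.61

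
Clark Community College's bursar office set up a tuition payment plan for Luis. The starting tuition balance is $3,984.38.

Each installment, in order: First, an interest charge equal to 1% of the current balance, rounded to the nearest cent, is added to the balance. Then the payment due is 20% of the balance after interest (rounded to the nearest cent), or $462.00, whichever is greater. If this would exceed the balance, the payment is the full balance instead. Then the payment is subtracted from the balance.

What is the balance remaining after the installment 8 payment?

$0.00

Installment 1: opening $3,984.38; interest $39.84 → $4,024.22; payment $804.84; balance $3,219.38
Installment 2: opening $3,219.38; interest $32.19 → $3,251.57; payment $650.31; balance $2,601.26
Installment 3: opening $2,601.26; interest $26.01 → $2,627.27; payment $525.45; balance $2,101.82
Installment 4: opening $2,101.82; interest $21.02 → $2,122.84; payment $462.00; balance $1,660.84
Installment 5: opening $1,660.84; interest $16.61 → $1,677.45; payment $462.00; balance $1,215.45
Installment 6: opening $1,215.45; interest $12.15 → $1,227.60; payment $462.00; balance $765.60
Installment 7: opening $765.60; interest $7.66 → $773.26; payment $462.00; balance $311.26
Installment 8: opening $311.26; interest $3.11 → $314.37; payment $314.37; balance $0.00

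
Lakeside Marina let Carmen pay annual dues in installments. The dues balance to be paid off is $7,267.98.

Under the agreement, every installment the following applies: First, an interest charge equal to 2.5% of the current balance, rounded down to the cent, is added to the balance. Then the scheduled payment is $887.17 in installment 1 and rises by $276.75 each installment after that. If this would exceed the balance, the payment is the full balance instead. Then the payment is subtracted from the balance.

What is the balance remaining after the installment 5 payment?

Installment 1: opening $7,267.98; interest $181.69 → $7,449.67; payment $887.17; balance $6,562.50
Installment 2: opening $6,562.50; interest $164.06 → $6,726.56; payment $1,163.92; balance $5,562.64
Installment 3: opening $5,562.64; interest $139.06 → $5,701.70; payment $1,440.67; balance $4,261.03
Installment 4: opening $4,261.03; interest $106.52 → $4,367.55; payment $1,717.42; balance $2,650.13
Installment 5: opening $2,650.13; interest $66.25 → $2,716.38; payment $1,994.17; balance $722.21

$722.21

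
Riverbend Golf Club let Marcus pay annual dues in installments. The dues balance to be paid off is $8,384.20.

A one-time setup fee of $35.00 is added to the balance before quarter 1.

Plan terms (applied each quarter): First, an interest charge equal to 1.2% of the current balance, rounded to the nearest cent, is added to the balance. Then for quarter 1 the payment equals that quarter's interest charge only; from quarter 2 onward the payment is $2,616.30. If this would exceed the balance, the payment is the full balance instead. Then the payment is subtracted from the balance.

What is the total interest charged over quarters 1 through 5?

Quarter 1: opening $8,419.20; interest $101.03 → $8,520.23; payment $101.03; balance $8,419.20
Quarter 2: opening $8,419.20; interest $101.03 → $8,520.23; payment $2,616.30; balance $5,903.93
Quarter 3: opening $5,903.93; interest $70.85 → $5,974.78; payment $2,616.30; balance $3,358.48
Quarter 4: opening $3,358.48; interest $40.30 → $3,398.78; payment $2,616.30; balance $782.48
Quarter 5: opening $782.48; interest $9.39 → $791.87; payment $791.87; balance $0.00
Total interest: $101.03 + $101.03 + $70.85 + $40.30 + $9.39 = $322.60

$322.60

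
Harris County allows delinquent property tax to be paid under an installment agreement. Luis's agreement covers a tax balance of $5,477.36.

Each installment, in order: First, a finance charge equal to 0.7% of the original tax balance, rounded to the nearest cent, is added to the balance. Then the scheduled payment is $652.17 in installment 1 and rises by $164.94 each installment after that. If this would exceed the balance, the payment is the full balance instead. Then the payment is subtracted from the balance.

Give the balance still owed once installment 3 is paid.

# | Opening | Interest | Payment | End bal
1 | $5,477.36 | $38.34 | $652.17 | $4,863.53
2 | $4,863.53 | $38.34 | $817.11 | $4,084.76
3 | $4,084.76 | $38.34 | $982.05 | $3,141.05

$3,141.05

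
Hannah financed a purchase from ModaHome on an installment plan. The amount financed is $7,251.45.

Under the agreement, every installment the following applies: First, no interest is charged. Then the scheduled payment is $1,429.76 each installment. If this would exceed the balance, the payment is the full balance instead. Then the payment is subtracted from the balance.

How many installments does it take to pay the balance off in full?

Installment 1: $7,251.45 − $1,429.76 → $5,821.69
Installment 2: $5,821.69 − $1,429.76 → $4,391.93
Installment 3: $4,391.93 − $1,429.76 → $2,962.17
Installment 4: $2,962.17 − $1,429.76 → $1,532.41
Installment 5: $1,532.41 − $1,429.76 → $102.65
Installment 6: $102.65 − $102.65 → $0.00
Balance reaches $0.00 in installment 6.

6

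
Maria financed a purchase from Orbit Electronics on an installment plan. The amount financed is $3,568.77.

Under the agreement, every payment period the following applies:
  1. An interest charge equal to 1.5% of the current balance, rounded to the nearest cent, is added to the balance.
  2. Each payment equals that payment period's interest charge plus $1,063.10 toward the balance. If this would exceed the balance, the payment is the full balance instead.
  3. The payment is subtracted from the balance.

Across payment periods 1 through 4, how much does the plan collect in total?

Payment period 1: $3,568.77 +$53.53 interest = $3,622.30; pay $1,116.63 → $2,505.67
Payment period 2: $2,505.67 +$37.59 interest = $2,543.26; pay $1,100.69 → $1,442.57
Payment period 3: $1,442.57 +$21.64 interest = $1,464.21; pay $1,084.74 → $379.47
Payment period 4: $379.47 +$5.69 interest = $385.16; pay $385.16 → $0.00
Total paid: $3,687.22

$3,687.22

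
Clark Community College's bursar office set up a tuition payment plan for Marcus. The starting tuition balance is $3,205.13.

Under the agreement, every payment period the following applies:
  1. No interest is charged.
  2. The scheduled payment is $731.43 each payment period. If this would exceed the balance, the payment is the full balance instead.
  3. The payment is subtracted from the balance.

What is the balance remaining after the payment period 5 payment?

$0.00

# | Opening | Payment | End bal
1 | $3,205.13 | $731.43 | $2,473.70
2 | $2,473.70 | $731.43 | $1,742.27
3 | $1,742.27 | $731.43 | $1,010.84
4 | $1,010.84 | $731.43 | $279.41
5 | $279.41 | $279.41 | $0.00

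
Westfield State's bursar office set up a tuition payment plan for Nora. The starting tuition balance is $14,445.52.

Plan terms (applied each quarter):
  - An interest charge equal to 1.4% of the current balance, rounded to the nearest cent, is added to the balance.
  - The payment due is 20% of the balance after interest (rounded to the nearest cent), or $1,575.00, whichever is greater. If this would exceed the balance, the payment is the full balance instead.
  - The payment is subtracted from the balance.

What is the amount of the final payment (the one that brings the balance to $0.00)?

$169.96

Quarter 1: $14,445.52 +$202.24 interest = $14,647.76; pay $2,929.55 → $11,718.21
Quarter 2: $11,718.21 +$164.05 interest = $11,882.26; pay $2,376.45 → $9,505.81
Quarter 3: $9,505.81 +$133.08 interest = $9,638.89; pay $1,927.78 → $7,711.11
Quarter 4: $7,711.11 +$107.96 interest = $7,819.07; pay $1,575.00 → $6,244.07
Quarter 5: $6,244.07 +$87.42 interest = $6,331.49; pay $1,575.00 → $4,756.49
Quarter 6: $4,756.49 +$66.59 interest = $4,823.08; pay $1,575.00 → $3,248.08
Quarter 7: $3,248.08 +$45.47 interest = $3,293.55; pay $1,575.00 → $1,718.55
Quarter 8: $1,718.55 +$24.06 interest = $1,742.61; pay $1,575.00 → $167.61
Quarter 9: $167.61 +$2.35 interest = $169.96; pay $169.96 → $0.00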